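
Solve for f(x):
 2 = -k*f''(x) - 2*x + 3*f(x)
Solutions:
 f(x) = C1*exp(-sqrt(3)*x*sqrt(1/k)) + C2*exp(sqrt(3)*x*sqrt(1/k)) + 2*x/3 + 2/3


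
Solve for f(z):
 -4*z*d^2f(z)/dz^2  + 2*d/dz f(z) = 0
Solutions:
 f(z) = C1 + C2*z^(3/2)


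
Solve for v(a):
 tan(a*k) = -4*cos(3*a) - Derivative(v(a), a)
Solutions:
 v(a) = C1 - Piecewise((-log(cos(a*k))/k, Ne(k, 0)), (0, True)) - 4*sin(3*a)/3


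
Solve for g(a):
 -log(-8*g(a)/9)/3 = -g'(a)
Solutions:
 -3*Integral(1/(log(-_y) - 2*log(3) + 3*log(2)), (_y, g(a))) = C1 - a


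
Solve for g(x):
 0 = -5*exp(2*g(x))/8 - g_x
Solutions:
 g(x) = log(-sqrt(1/(C1 + 5*x))) + log(2)
 g(x) = log(1/(C1 + 5*x))/2 + log(2)


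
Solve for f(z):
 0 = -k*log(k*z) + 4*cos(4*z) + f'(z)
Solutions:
 f(z) = C1 + k*z*(log(k*z) - 1) - sin(4*z)


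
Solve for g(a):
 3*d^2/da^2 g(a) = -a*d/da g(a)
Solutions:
 g(a) = C1 + C2*erf(sqrt(6)*a/6)


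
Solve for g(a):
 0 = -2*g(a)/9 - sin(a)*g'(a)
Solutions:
 g(a) = C1*(cos(a) + 1)^(1/9)/(cos(a) - 1)^(1/9)


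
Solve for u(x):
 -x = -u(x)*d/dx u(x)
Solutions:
 u(x) = -sqrt(C1 + x^2)
 u(x) = sqrt(C1 + x^2)


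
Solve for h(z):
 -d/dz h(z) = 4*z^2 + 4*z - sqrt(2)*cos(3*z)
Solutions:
 h(z) = C1 - 4*z^3/3 - 2*z^2 + sqrt(2)*sin(3*z)/3


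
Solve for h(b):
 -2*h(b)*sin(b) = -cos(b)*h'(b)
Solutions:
 h(b) = C1/cos(b)^2


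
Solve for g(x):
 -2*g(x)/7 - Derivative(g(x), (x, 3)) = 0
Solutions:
 g(x) = C3*exp(-2^(1/3)*7^(2/3)*x/7) + (C1*sin(2^(1/3)*sqrt(3)*7^(2/3)*x/14) + C2*cos(2^(1/3)*sqrt(3)*7^(2/3)*x/14))*exp(2^(1/3)*7^(2/3)*x/14)


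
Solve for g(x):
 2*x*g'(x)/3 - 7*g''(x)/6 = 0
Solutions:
 g(x) = C1 + C2*erfi(sqrt(14)*x/7)


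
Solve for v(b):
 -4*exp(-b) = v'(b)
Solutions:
 v(b) = C1 + 4*exp(-b)


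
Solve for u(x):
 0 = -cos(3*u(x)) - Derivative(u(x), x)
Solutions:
 u(x) = -asin((C1 + exp(6*x))/(C1 - exp(6*x)))/3 + pi/3
 u(x) = asin((C1 + exp(6*x))/(C1 - exp(6*x)))/3


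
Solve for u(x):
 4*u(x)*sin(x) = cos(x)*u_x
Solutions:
 u(x) = C1/cos(x)^4


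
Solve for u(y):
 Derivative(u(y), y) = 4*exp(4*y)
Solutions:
 u(y) = C1 + exp(4*y)


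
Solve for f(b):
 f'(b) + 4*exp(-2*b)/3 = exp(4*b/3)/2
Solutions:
 f(b) = C1 + 3*exp(4*b/3)/8 + 2*exp(-2*b)/3


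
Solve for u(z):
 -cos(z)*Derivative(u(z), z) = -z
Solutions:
 u(z) = C1 + Integral(z/cos(z), z)


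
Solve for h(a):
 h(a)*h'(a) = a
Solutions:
 h(a) = -sqrt(C1 + a^2)
 h(a) = sqrt(C1 + a^2)


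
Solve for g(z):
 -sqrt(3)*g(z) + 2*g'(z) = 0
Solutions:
 g(z) = C1*exp(sqrt(3)*z/2)


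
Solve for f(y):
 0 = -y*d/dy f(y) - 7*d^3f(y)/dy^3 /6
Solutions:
 f(y) = C1 + Integral(C2*airyai(-6^(1/3)*7^(2/3)*y/7) + C3*airybi(-6^(1/3)*7^(2/3)*y/7), y)


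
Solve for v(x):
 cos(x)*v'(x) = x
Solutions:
 v(x) = C1 + Integral(x/cos(x), x)


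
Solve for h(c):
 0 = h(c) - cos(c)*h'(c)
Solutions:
 h(c) = C1*sqrt(sin(c) + 1)/sqrt(sin(c) - 1)


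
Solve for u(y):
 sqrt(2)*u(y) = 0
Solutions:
 u(y) = 0


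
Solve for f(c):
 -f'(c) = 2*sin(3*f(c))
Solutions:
 f(c) = -acos((-C1 - exp(12*c))/(C1 - exp(12*c)))/3 + 2*pi/3
 f(c) = acos((-C1 - exp(12*c))/(C1 - exp(12*c)))/3


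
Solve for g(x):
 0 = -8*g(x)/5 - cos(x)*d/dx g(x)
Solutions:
 g(x) = C1*(sin(x) - 1)^(4/5)/(sin(x) + 1)^(4/5)


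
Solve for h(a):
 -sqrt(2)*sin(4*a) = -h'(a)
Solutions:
 h(a) = C1 - sqrt(2)*cos(4*a)/4


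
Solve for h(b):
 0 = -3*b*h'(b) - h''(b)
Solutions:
 h(b) = C1 + C2*erf(sqrt(6)*b/2)


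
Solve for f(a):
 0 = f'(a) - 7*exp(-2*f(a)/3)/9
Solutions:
 f(a) = 3*log(-sqrt(C1 + 7*a)) - 6*log(3) + 3*log(6)/2
 f(a) = 3*log(C1 + 7*a)/2 - 6*log(3) + 3*log(6)/2


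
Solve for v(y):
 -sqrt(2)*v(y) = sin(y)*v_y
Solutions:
 v(y) = C1*(cos(y) + 1)^(sqrt(2)/2)/(cos(y) - 1)^(sqrt(2)/2)


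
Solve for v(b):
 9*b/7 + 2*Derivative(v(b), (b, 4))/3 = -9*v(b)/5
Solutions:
 v(b) = -5*b/7 + (C1*sin(15^(3/4)*2^(1/4)*b/10) + C2*cos(15^(3/4)*2^(1/4)*b/10))*exp(-15^(3/4)*2^(1/4)*b/10) + (C3*sin(15^(3/4)*2^(1/4)*b/10) + C4*cos(15^(3/4)*2^(1/4)*b/10))*exp(15^(3/4)*2^(1/4)*b/10)


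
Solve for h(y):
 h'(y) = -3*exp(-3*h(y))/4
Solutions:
 h(y) = log(C1 - 9*y/4)/3
 h(y) = log((-1 - sqrt(3)*I)*(C1 - 9*y/4)^(1/3)/2)
 h(y) = log((-1 + sqrt(3)*I)*(C1 - 9*y/4)^(1/3)/2)


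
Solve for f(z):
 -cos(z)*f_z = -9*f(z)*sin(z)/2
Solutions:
 f(z) = C1/cos(z)^(9/2)


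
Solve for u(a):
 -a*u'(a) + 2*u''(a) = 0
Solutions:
 u(a) = C1 + C2*erfi(a/2)


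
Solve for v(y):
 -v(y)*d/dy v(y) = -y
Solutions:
 v(y) = -sqrt(C1 + y^2)
 v(y) = sqrt(C1 + y^2)


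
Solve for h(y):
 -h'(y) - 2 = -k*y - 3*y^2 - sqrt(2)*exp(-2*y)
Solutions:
 h(y) = C1 + k*y^2/2 + y^3 - 2*y - sqrt(2)*exp(-2*y)/2


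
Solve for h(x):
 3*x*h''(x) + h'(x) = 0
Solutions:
 h(x) = C1 + C2*x^(2/3)


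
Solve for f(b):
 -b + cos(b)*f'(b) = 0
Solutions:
 f(b) = C1 + Integral(b/cos(b), b)


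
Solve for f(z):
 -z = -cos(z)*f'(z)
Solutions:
 f(z) = C1 + Integral(z/cos(z), z)


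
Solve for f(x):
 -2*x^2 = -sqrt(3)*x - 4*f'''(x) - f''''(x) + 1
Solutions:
 f(x) = C1 + C2*x + C3*x^2 + C4*exp(-4*x) + x^5/120 + x^4*(-sqrt(3) - 1)/96 + x^3*(sqrt(3) + 5)/96


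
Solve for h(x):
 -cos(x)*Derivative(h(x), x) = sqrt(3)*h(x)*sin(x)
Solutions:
 h(x) = C1*cos(x)^(sqrt(3))


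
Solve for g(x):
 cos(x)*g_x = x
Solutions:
 g(x) = C1 + Integral(x/cos(x), x)


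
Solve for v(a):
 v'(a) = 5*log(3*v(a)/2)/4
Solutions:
 4*Integral(1/(-log(_y) - log(3) + log(2)), (_y, v(a)))/5 = C1 - a


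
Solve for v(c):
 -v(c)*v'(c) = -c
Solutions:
 v(c) = -sqrt(C1 + c^2)
 v(c) = sqrt(C1 + c^2)


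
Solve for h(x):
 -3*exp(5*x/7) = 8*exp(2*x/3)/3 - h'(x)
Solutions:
 h(x) = C1 + 21*exp(5*x/7)/5 + 4*exp(2*x/3)


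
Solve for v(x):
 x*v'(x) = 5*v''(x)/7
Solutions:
 v(x) = C1 + C2*erfi(sqrt(70)*x/10)


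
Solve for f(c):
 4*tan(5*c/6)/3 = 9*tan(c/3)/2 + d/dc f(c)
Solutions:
 f(c) = C1 + 27*log(cos(c/3))/2 - 8*log(cos(5*c/6))/5


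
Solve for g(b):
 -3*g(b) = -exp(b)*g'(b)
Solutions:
 g(b) = C1*exp(-3*exp(-b))


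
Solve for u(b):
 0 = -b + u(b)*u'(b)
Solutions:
 u(b) = -sqrt(C1 + b^2)
 u(b) = sqrt(C1 + b^2)


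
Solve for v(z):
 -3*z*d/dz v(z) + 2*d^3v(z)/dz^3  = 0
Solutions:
 v(z) = C1 + Integral(C2*airyai(2^(2/3)*3^(1/3)*z/2) + C3*airybi(2^(2/3)*3^(1/3)*z/2), z)


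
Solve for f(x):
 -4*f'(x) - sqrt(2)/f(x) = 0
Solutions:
 f(x) = -sqrt(C1 - 2*sqrt(2)*x)/2
 f(x) = sqrt(C1 - 2*sqrt(2)*x)/2


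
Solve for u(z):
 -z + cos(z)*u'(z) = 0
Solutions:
 u(z) = C1 + Integral(z/cos(z), z)


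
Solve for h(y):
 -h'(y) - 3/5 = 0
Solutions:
 h(y) = C1 - 3*y/5


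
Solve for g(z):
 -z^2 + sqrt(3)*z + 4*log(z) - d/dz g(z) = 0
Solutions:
 g(z) = C1 - z^3/3 + sqrt(3)*z^2/2 + 4*z*log(z) - 4*z


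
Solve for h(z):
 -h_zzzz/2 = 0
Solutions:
 h(z) = C1 + C2*z + C3*z^2 + C4*z^3


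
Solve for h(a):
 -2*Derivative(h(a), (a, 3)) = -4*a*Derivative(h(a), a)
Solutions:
 h(a) = C1 + Integral(C2*airyai(2^(1/3)*a) + C3*airybi(2^(1/3)*a), a)


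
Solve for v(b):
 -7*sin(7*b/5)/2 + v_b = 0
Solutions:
 v(b) = C1 - 5*cos(7*b/5)/2


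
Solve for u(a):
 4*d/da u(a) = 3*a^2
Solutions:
 u(a) = C1 + a^3/4


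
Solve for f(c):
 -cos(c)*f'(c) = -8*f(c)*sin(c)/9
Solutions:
 f(c) = C1/cos(c)^(8/9)


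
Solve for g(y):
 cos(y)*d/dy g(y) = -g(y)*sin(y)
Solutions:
 g(y) = C1*cos(y)


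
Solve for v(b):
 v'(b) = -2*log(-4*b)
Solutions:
 v(b) = C1 - 2*b*log(-b) + 2*b*(1 - 2*log(2))


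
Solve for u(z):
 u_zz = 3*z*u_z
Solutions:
 u(z) = C1 + C2*erfi(sqrt(6)*z/2)


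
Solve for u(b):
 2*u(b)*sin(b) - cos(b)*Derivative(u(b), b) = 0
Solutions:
 u(b) = C1/cos(b)^2


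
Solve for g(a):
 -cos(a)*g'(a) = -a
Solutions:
 g(a) = C1 + Integral(a/cos(a), a)


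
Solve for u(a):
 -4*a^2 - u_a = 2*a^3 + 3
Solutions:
 u(a) = C1 - a^4/2 - 4*a^3/3 - 3*a


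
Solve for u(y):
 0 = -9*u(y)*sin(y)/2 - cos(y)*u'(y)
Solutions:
 u(y) = C1*cos(y)^(9/2)


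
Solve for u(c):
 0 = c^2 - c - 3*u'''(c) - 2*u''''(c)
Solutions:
 u(c) = C1 + C2*c + C3*c^2 + C4*exp(-3*c/2) + c^5/180 - 7*c^4/216 + 7*c^3/81


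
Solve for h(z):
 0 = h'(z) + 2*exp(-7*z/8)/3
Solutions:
 h(z) = C1 + 16*exp(-7*z/8)/21


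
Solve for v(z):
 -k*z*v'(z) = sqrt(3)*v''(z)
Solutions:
 v(z) = Piecewise((-sqrt(2)*3^(1/4)*sqrt(pi)*C1*erf(sqrt(2)*3^(3/4)*sqrt(k)*z/6)/(2*sqrt(k)) - C2, (k > 0) | (k < 0)), (-C1*z - C2, True))


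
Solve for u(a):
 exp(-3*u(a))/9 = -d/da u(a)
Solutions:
 u(a) = log(C1 - a/3)/3
 u(a) = log((-1 - sqrt(3)*I)*(C1 - a/3)^(1/3)/2)
 u(a) = log((-1 + sqrt(3)*I)*(C1 - a/3)^(1/3)/2)


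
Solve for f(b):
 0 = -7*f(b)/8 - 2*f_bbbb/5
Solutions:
 f(b) = (C1*sin(sqrt(2)*35^(1/4)*b/4) + C2*cos(sqrt(2)*35^(1/4)*b/4))*exp(-sqrt(2)*35^(1/4)*b/4) + (C3*sin(sqrt(2)*35^(1/4)*b/4) + C4*cos(sqrt(2)*35^(1/4)*b/4))*exp(sqrt(2)*35^(1/4)*b/4)


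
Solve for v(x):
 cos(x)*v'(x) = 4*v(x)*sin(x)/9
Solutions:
 v(x) = C1/cos(x)^(4/9)


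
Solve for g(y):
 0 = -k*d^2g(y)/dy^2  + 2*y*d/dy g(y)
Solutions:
 g(y) = C1 + C2*erf(y*sqrt(-1/k))/sqrt(-1/k)


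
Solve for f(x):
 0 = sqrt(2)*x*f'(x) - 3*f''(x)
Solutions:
 f(x) = C1 + C2*erfi(2^(3/4)*sqrt(3)*x/6)


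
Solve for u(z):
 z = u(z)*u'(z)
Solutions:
 u(z) = -sqrt(C1 + z^2)
 u(z) = sqrt(C1 + z^2)


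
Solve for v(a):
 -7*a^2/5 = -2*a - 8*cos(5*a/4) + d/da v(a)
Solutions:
 v(a) = C1 - 7*a^3/15 + a^2 + 32*sin(5*a/4)/5


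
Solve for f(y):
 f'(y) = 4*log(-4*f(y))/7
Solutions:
 -7*Integral(1/(log(-_y) + 2*log(2)), (_y, f(y)))/4 = C1 - y


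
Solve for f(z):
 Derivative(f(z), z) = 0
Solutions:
 f(z) = C1


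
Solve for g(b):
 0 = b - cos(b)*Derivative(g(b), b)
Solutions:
 g(b) = C1 + Integral(b/cos(b), b)


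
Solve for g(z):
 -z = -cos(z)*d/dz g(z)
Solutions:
 g(z) = C1 + Integral(z/cos(z), z)


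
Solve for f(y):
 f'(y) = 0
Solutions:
 f(y) = C1


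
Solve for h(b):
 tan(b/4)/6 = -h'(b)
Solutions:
 h(b) = C1 + 2*log(cos(b/4))/3


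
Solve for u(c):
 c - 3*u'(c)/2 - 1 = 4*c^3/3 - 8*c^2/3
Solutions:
 u(c) = C1 - 2*c^4/9 + 16*c^3/27 + c^2/3 - 2*c/3


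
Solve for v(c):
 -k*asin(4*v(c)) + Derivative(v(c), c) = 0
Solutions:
 Integral(1/asin(4*_y), (_y, v(c))) = C1 + c*k


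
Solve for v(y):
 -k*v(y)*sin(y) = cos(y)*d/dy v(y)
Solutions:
 v(y) = C1*exp(k*log(cos(y)))


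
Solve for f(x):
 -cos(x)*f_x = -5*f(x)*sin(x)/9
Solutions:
 f(x) = C1/cos(x)^(5/9)


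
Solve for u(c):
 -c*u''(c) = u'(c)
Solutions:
 u(c) = C1 + C2*log(c)


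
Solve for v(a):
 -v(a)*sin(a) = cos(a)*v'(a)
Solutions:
 v(a) = C1*cos(a)


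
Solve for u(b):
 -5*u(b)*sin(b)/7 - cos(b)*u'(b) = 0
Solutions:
 u(b) = C1*cos(b)^(5/7)


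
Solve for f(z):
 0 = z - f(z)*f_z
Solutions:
 f(z) = -sqrt(C1 + z^2)
 f(z) = sqrt(C1 + z^2)


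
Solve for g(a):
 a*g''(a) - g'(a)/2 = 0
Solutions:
 g(a) = C1 + C2*a^(3/2)


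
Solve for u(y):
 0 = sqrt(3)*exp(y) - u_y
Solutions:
 u(y) = C1 + sqrt(3)*exp(y)


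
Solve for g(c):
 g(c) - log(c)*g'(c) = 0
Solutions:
 g(c) = C1*exp(li(c))


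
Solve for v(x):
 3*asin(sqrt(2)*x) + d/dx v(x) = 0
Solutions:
 v(x) = C1 - 3*x*asin(sqrt(2)*x) - 3*sqrt(2)*sqrt(1 - 2*x^2)/2


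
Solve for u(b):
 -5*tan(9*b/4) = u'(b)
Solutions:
 u(b) = C1 + 20*log(cos(9*b/4))/9


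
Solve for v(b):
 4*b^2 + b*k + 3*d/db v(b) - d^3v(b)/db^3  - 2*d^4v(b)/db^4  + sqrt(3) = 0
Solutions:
 v(b) = C1 + C4*exp(b) - 4*b^3/9 - b^2*k/6 - 8*b/9 - sqrt(3)*b/3 + (C2*sin(sqrt(15)*b/4) + C3*cos(sqrt(15)*b/4))*exp(-3*b/4)


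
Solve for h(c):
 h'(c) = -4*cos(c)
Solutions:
 h(c) = C1 - 4*sin(c)


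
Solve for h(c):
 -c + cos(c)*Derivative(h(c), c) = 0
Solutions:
 h(c) = C1 + Integral(c/cos(c), c)


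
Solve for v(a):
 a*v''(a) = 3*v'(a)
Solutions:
 v(a) = C1 + C2*a^4


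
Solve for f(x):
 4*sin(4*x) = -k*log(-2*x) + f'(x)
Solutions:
 f(x) = C1 + k*x*(log(-x) - 1) + k*x*log(2) - cos(4*x)


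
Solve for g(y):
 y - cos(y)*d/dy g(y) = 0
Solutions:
 g(y) = C1 + Integral(y/cos(y), y)


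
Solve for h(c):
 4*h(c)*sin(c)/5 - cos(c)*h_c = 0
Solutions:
 h(c) = C1/cos(c)^(4/5)


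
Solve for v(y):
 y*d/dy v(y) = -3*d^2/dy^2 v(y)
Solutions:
 v(y) = C1 + C2*erf(sqrt(6)*y/6)


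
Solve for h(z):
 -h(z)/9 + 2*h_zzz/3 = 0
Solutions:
 h(z) = C3*exp(6^(2/3)*z/6) + (C1*sin(2^(2/3)*3^(1/6)*z/4) + C2*cos(2^(2/3)*3^(1/6)*z/4))*exp(-6^(2/3)*z/12)


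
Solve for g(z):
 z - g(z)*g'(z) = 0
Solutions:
 g(z) = -sqrt(C1 + z^2)
 g(z) = sqrt(C1 + z^2)


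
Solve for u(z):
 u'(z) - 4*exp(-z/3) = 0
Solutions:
 u(z) = C1 - 12*exp(-z/3)


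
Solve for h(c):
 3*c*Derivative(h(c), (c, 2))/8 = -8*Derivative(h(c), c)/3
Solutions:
 h(c) = C1 + C2/c^(55/9)


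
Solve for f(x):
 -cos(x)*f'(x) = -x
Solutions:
 f(x) = C1 + Integral(x/cos(x), x)


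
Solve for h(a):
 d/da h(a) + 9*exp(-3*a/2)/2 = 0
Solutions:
 h(a) = C1 + 3*exp(-3*a/2)


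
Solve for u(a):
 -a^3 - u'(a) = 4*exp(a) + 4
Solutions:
 u(a) = C1 - a^4/4 - 4*a - 4*exp(a)


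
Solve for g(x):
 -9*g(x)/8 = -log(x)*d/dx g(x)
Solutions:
 g(x) = C1*exp(9*li(x)/8)


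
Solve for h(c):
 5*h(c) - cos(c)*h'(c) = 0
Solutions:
 h(c) = C1*sqrt(sin(c) + 1)*(sin(c)^2 + 2*sin(c) + 1)/(sqrt(sin(c) - 1)*(sin(c)^2 - 2*sin(c) + 1))


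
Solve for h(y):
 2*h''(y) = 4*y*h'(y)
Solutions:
 h(y) = C1 + C2*erfi(y)


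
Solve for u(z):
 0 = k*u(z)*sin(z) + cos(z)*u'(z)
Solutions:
 u(z) = C1*exp(k*log(cos(z)))


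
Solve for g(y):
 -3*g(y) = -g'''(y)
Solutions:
 g(y) = C3*exp(3^(1/3)*y) + (C1*sin(3^(5/6)*y/2) + C2*cos(3^(5/6)*y/2))*exp(-3^(1/3)*y/2)


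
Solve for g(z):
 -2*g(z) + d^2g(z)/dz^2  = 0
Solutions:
 g(z) = C1*exp(-sqrt(2)*z) + C2*exp(sqrt(2)*z)


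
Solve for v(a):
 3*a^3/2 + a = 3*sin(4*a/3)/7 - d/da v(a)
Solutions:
 v(a) = C1 - 3*a^4/8 - a^2/2 - 9*cos(4*a/3)/28


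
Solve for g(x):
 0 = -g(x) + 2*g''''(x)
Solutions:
 g(x) = C1*exp(-2^(3/4)*x/2) + C2*exp(2^(3/4)*x/2) + C3*sin(2^(3/4)*x/2) + C4*cos(2^(3/4)*x/2)


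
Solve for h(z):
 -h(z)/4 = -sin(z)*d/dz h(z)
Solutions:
 h(z) = C1*(cos(z) - 1)^(1/8)/(cos(z) + 1)^(1/8)


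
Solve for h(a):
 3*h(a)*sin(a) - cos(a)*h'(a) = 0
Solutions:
 h(a) = C1/cos(a)^3


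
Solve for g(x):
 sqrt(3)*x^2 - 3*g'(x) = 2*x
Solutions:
 g(x) = C1 + sqrt(3)*x^3/9 - x^2/3


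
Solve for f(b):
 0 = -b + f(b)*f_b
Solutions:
 f(b) = -sqrt(C1 + b^2)
 f(b) = sqrt(C1 + b^2)


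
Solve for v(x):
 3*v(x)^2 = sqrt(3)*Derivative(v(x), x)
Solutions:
 v(x) = -1/(C1 + sqrt(3)*x)


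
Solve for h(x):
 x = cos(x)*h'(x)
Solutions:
 h(x) = C1 + Integral(x/cos(x), x)


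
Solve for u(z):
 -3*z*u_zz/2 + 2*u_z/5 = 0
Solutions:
 u(z) = C1 + C2*z^(19/15)


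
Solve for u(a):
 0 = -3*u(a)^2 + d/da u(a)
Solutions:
 u(a) = -1/(C1 + 3*a)


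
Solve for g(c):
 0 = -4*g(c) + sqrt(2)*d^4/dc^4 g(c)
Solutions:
 g(c) = C1*exp(-2^(3/8)*c) + C2*exp(2^(3/8)*c) + C3*sin(2^(3/8)*c) + C4*cos(2^(3/8)*c)


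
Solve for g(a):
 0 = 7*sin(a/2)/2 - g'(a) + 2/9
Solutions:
 g(a) = C1 + 2*a/9 - 7*cos(a/2)


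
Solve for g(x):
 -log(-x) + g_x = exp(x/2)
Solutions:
 g(x) = C1 + x*log(-x) - x + 2*exp(x/2)


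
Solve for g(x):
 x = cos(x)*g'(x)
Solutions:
 g(x) = C1 + Integral(x/cos(x), x)


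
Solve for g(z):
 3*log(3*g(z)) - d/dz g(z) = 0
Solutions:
 -Integral(1/(log(_y) + log(3)), (_y, g(z)))/3 = C1 - z


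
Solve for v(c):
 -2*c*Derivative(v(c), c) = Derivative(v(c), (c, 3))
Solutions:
 v(c) = C1 + Integral(C2*airyai(-2^(1/3)*c) + C3*airybi(-2^(1/3)*c), c)


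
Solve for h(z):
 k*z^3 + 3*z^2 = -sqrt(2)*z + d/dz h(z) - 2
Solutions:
 h(z) = C1 + k*z^4/4 + z^3 + sqrt(2)*z^2/2 + 2*z


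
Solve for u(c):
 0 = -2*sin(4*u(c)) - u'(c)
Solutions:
 u(c) = -acos((-C1 - exp(16*c))/(C1 - exp(16*c)))/4 + pi/2
 u(c) = acos((-C1 - exp(16*c))/(C1 - exp(16*c)))/4


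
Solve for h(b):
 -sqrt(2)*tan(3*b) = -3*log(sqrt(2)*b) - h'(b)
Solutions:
 h(b) = C1 - 3*b*log(b) - 3*b*log(2)/2 + 3*b - sqrt(2)*log(cos(3*b))/3


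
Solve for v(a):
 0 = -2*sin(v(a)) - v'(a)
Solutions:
 v(a) = -acos((-C1 - exp(4*a))/(C1 - exp(4*a))) + 2*pi
 v(a) = acos((-C1 - exp(4*a))/(C1 - exp(4*a)))


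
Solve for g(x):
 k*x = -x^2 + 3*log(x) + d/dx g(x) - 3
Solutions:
 g(x) = C1 + k*x^2/2 + x^3/3 - 3*x*log(x) + 6*x


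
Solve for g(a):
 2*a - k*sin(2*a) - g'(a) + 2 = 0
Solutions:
 g(a) = C1 + a^2 + 2*a + k*cos(2*a)/2


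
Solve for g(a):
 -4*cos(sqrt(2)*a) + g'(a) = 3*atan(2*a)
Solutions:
 g(a) = C1 + 3*a*atan(2*a) - 3*log(4*a^2 + 1)/4 + 2*sqrt(2)*sin(sqrt(2)*a)


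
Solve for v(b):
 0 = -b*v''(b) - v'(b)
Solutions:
 v(b) = C1 + C2*log(b)


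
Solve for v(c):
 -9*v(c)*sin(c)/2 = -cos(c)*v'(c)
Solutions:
 v(c) = C1/cos(c)^(9/2)


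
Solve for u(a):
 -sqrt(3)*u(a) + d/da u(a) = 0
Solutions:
 u(a) = C1*exp(sqrt(3)*a)


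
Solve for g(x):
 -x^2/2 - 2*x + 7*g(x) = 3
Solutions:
 g(x) = x^2/14 + 2*x/7 + 3/7


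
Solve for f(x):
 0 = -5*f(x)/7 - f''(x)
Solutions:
 f(x) = C1*sin(sqrt(35)*x/7) + C2*cos(sqrt(35)*x/7)


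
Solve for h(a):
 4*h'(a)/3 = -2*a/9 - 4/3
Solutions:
 h(a) = C1 - a^2/12 - a


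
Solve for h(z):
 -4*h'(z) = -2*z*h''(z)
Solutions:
 h(z) = C1 + C2*z^3


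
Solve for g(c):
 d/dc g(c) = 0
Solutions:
 g(c) = C1


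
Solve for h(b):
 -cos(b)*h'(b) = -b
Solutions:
 h(b) = C1 + Integral(b/cos(b), b)


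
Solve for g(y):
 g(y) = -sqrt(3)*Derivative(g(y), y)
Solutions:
 g(y) = C1*exp(-sqrt(3)*y/3)


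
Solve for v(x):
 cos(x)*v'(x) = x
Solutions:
 v(x) = C1 + Integral(x/cos(x), x)


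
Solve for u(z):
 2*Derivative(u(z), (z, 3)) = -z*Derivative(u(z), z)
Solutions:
 u(z) = C1 + Integral(C2*airyai(-2^(2/3)*z/2) + C3*airybi(-2^(2/3)*z/2), z)


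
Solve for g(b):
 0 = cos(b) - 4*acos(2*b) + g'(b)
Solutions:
 g(b) = C1 + 4*b*acos(2*b) - 2*sqrt(1 - 4*b^2) - sin(b)


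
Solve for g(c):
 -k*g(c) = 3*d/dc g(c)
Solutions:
 g(c) = C1*exp(-c*k/3)


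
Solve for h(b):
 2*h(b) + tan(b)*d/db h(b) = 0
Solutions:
 h(b) = C1/sin(b)^2


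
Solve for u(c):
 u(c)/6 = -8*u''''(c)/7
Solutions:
 u(c) = (C1*sin(sqrt(2)*3^(3/4)*7^(1/4)*c/12) + C2*cos(sqrt(2)*3^(3/4)*7^(1/4)*c/12))*exp(-sqrt(2)*3^(3/4)*7^(1/4)*c/12) + (C3*sin(sqrt(2)*3^(3/4)*7^(1/4)*c/12) + C4*cos(sqrt(2)*3^(3/4)*7^(1/4)*c/12))*exp(sqrt(2)*3^(3/4)*7^(1/4)*c/12)


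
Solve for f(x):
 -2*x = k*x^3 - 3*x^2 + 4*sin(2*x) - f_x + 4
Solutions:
 f(x) = C1 + k*x^4/4 - x^3 + x^2 + 4*x - 2*cos(2*x)


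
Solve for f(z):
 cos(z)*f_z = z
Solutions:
 f(z) = C1 + Integral(z/cos(z), z)


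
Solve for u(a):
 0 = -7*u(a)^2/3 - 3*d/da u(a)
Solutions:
 u(a) = 9/(C1 + 7*a)


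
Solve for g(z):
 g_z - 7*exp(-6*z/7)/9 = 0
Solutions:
 g(z) = C1 - 49*exp(-6*z/7)/54


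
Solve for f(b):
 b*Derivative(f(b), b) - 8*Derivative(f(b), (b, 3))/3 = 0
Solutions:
 f(b) = C1 + Integral(C2*airyai(3^(1/3)*b/2) + C3*airybi(3^(1/3)*b/2), b)


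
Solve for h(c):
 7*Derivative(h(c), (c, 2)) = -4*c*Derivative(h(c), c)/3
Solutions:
 h(c) = C1 + C2*erf(sqrt(42)*c/21)


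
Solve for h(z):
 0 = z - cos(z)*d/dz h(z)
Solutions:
 h(z) = C1 + Integral(z/cos(z), z)


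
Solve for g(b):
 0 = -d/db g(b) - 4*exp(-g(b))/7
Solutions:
 g(b) = log(C1 - 4*b/7)


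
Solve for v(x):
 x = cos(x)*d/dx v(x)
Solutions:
 v(x) = C1 + Integral(x/cos(x), x)


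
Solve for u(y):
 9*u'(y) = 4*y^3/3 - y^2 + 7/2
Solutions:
 u(y) = C1 + y^4/27 - y^3/27 + 7*y/18


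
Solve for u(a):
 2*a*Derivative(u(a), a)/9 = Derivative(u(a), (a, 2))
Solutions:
 u(a) = C1 + C2*erfi(a/3)


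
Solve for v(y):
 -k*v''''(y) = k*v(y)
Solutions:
 v(y) = (C1*sin(sqrt(2)*y/2) + C2*cos(sqrt(2)*y/2))*exp(-sqrt(2)*y/2) + (C3*sin(sqrt(2)*y/2) + C4*cos(sqrt(2)*y/2))*exp(sqrt(2)*y/2)


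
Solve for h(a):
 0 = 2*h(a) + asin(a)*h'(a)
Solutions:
 h(a) = C1*exp(-2*Integral(1/asin(a), a))


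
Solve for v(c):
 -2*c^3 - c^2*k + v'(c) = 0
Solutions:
 v(c) = C1 + c^4/2 + c^3*k/3


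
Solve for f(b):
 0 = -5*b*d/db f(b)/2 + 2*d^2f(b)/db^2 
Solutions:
 f(b) = C1 + C2*erfi(sqrt(10)*b/4)


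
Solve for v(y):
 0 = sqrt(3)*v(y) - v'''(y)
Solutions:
 v(y) = C3*exp(3^(1/6)*y) + (C1*sin(3^(2/3)*y/2) + C2*cos(3^(2/3)*y/2))*exp(-3^(1/6)*y/2)


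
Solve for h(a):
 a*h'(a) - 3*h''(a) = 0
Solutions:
 h(a) = C1 + C2*erfi(sqrt(6)*a/6)


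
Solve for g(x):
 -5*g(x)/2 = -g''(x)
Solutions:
 g(x) = C1*exp(-sqrt(10)*x/2) + C2*exp(sqrt(10)*x/2)


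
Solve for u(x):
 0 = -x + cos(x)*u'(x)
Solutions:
 u(x) = C1 + Integral(x/cos(x), x)


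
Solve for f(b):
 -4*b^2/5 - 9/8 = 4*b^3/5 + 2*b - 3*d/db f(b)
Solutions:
 f(b) = C1 + b^4/15 + 4*b^3/45 + b^2/3 + 3*b/8


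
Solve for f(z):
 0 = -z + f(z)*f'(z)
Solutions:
 f(z) = -sqrt(C1 + z^2)
 f(z) = sqrt(C1 + z^2)


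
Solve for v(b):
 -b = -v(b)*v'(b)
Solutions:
 v(b) = -sqrt(C1 + b^2)
 v(b) = sqrt(C1 + b^2)


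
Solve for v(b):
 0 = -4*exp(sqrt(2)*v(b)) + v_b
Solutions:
 v(b) = sqrt(2)*(2*log(-1/(C1 + 4*b)) - log(2))/4


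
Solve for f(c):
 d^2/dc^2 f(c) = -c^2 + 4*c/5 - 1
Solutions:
 f(c) = C1 + C2*c - c^4/12 + 2*c^3/15 - c^2/2


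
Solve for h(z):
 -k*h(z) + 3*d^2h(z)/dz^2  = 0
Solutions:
 h(z) = C1*exp(-sqrt(3)*sqrt(k)*z/3) + C2*exp(sqrt(3)*sqrt(k)*z/3)


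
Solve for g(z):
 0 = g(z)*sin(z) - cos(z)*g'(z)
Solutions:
 g(z) = C1/cos(z)


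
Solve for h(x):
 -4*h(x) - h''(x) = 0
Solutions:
 h(x) = C1*sin(2*x) + C2*cos(2*x)


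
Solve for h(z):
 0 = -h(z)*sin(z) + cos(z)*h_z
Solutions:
 h(z) = C1/cos(z)


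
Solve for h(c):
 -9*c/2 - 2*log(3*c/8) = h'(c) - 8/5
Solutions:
 h(c) = C1 - 9*c^2/4 - 2*c*log(c) - 2*c*log(3) + 18*c/5 + 6*c*log(2)


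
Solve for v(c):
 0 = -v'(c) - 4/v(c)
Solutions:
 v(c) = -sqrt(C1 - 8*c)
 v(c) = sqrt(C1 - 8*c)


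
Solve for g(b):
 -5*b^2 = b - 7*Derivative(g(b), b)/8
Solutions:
 g(b) = C1 + 40*b^3/21 + 4*b^2/7


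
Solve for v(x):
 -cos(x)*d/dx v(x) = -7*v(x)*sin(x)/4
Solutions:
 v(x) = C1/cos(x)^(7/4)


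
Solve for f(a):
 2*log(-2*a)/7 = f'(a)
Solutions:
 f(a) = C1 + 2*a*log(-a)/7 + 2*a*(-1 + log(2))/7


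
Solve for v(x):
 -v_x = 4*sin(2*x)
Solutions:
 v(x) = C1 + 2*cos(2*x)


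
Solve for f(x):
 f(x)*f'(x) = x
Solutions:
 f(x) = -sqrt(C1 + x^2)
 f(x) = sqrt(C1 + x^2)


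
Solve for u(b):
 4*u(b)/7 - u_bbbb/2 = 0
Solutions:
 u(b) = C1*exp(-14^(3/4)*b/7) + C2*exp(14^(3/4)*b/7) + C3*sin(14^(3/4)*b/7) + C4*cos(14^(3/4)*b/7)


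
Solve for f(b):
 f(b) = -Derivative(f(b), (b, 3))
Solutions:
 f(b) = C3*exp(-b) + (C1*sin(sqrt(3)*b/2) + C2*cos(sqrt(3)*b/2))*exp(b/2)


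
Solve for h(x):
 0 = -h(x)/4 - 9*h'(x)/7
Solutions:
 h(x) = C1*exp(-7*x/36)


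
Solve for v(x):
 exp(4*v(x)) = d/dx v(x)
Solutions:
 v(x) = log(-(-1/(C1 + 4*x))^(1/4))
 v(x) = log(-1/(C1 + 4*x))/4
 v(x) = log(-I*(-1/(C1 + 4*x))^(1/4))
 v(x) = log(I*(-1/(C1 + 4*x))^(1/4))


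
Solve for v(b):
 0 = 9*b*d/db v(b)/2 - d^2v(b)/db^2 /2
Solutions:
 v(b) = C1 + C2*erfi(3*sqrt(2)*b/2)


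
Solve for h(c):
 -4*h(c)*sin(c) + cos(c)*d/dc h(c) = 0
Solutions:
 h(c) = C1/cos(c)^4


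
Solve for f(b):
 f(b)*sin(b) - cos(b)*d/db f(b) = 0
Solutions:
 f(b) = C1/cos(b)


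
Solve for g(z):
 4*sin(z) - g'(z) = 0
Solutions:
 g(z) = C1 - 4*cos(z)


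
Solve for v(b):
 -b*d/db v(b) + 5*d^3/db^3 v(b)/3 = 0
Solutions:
 v(b) = C1 + Integral(C2*airyai(3^(1/3)*5^(2/3)*b/5) + C3*airybi(3^(1/3)*5^(2/3)*b/5), b)


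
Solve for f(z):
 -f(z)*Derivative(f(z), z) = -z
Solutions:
 f(z) = -sqrt(C1 + z^2)
 f(z) = sqrt(C1 + z^2)


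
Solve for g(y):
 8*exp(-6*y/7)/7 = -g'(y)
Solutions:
 g(y) = C1 + 4*exp(-6*y/7)/3


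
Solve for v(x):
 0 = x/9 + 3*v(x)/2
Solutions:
 v(x) = -2*x/27


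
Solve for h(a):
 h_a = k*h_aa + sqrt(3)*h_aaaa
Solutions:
 h(a) = C1 + C2*exp(a*(-2*6^(1/3)*k/(sqrt(4*sqrt(3)*k^3 + 81) + 9)^(1/3) + 2^(2/3)*3^(1/6)*(sqrt(4*sqrt(3)*k^3 + 81) + 9)^(1/3))/6) + C3*exp(a*(-16*sqrt(3)*k/((-2^(2/3)*3^(1/6) + 6^(2/3)*I)*(sqrt(4*sqrt(3)*k^3 + 81) + 9)^(1/3)) - 2^(2/3)*3^(1/6)*(sqrt(4*sqrt(3)*k^3 + 81) + 9)^(1/3) + 6^(2/3)*I*(sqrt(4*sqrt(3)*k^3 + 81) + 9)^(1/3))/12) + C4*exp(a*(16*sqrt(3)*k/((2^(2/3)*3^(1/6) + 6^(2/3)*I)*(sqrt(4*sqrt(3)*k^3 + 81) + 9)^(1/3)) - 2^(2/3)*3^(1/6)*(sqrt(4*sqrt(3)*k^3 + 81) + 9)^(1/3) - 6^(2/3)*I*(sqrt(4*sqrt(3)*k^3 + 81) + 9)^(1/3))/12)


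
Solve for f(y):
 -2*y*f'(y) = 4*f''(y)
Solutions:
 f(y) = C1 + C2*erf(y/2)


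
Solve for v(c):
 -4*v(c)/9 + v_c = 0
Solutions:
 v(c) = C1*exp(4*c/9)


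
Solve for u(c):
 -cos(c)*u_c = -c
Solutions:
 u(c) = C1 + Integral(c/cos(c), c)


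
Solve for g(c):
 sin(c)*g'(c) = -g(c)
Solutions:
 g(c) = C1*sqrt(cos(c) + 1)/sqrt(cos(c) - 1)


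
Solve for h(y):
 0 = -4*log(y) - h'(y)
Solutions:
 h(y) = C1 - 4*y*log(y) + 4*y


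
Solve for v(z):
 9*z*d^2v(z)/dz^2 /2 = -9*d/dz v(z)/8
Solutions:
 v(z) = C1 + C2*z^(3/4)


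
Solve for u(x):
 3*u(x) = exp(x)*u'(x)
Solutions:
 u(x) = C1*exp(-3*exp(-x))


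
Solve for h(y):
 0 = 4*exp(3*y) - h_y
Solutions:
 h(y) = C1 + 4*exp(3*y)/3


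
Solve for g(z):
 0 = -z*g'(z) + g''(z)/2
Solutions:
 g(z) = C1 + C2*erfi(z)


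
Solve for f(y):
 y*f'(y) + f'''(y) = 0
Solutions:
 f(y) = C1 + Integral(C2*airyai(-y) + C3*airybi(-y), y)


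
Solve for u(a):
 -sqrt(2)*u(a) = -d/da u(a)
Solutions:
 u(a) = C1*exp(sqrt(2)*a)


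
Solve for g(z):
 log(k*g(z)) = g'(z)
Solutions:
 li(k*g(z))/k = C1 + z


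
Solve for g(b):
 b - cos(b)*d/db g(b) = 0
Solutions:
 g(b) = C1 + Integral(b/cos(b), b)


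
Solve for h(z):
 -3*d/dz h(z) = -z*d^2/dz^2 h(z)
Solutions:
 h(z) = C1 + C2*z^4


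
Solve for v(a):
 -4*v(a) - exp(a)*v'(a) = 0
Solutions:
 v(a) = C1*exp(4*exp(-a))


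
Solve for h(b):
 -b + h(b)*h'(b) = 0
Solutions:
 h(b) = -sqrt(C1 + b^2)
 h(b) = sqrt(C1 + b^2)


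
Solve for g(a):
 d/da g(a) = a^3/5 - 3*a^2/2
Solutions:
 g(a) = C1 + a^4/20 - a^3/2


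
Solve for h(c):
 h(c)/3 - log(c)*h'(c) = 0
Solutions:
 h(c) = C1*exp(li(c)/3)


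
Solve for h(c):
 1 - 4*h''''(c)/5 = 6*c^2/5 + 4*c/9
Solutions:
 h(c) = C1 + C2*c + C3*c^2 + C4*c^3 - c^6/240 - c^5/216 + 5*c^4/96


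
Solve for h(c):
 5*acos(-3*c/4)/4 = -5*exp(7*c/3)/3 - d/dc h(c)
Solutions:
 h(c) = C1 - 5*c*acos(-3*c/4)/4 - 5*sqrt(16 - 9*c^2)/12 - 5*exp(7*c/3)/7


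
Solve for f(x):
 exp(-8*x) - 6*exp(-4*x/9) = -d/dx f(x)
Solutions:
 f(x) = C1 + exp(-8*x)/8 - 27*exp(-4*x/9)/2


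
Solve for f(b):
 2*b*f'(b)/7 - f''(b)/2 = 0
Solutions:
 f(b) = C1 + C2*erfi(sqrt(14)*b/7)


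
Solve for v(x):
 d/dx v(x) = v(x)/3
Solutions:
 v(x) = C1*exp(x/3)


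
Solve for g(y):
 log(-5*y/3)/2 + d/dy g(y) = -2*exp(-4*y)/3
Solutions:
 g(y) = C1 - y*log(-y)/2 + y*(-log(5) + 1 + log(3))/2 + exp(-4*y)/6


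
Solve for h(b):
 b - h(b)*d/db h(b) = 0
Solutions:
 h(b) = -sqrt(C1 + b^2)
 h(b) = sqrt(C1 + b^2)


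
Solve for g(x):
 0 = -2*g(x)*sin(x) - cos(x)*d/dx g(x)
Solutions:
 g(x) = C1*cos(x)^2


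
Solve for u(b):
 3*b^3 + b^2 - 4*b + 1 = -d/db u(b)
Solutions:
 u(b) = C1 - 3*b^4/4 - b^3/3 + 2*b^2 - b


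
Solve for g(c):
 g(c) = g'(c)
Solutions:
 g(c) = C1*exp(c)


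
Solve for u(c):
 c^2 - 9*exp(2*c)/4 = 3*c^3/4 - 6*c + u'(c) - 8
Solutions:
 u(c) = C1 - 3*c^4/16 + c^3/3 + 3*c^2 + 8*c - 9*exp(2*c)/8


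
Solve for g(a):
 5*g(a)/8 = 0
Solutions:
 g(a) = 0


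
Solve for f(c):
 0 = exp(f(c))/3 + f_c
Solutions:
 f(c) = log(1/(C1 + c)) + log(3)


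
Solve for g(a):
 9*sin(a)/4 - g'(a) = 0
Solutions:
 g(a) = C1 - 9*cos(a)/4


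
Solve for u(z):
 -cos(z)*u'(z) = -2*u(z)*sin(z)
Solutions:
 u(z) = C1/cos(z)^2


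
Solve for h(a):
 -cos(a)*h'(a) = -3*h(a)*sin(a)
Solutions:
 h(a) = C1/cos(a)^3


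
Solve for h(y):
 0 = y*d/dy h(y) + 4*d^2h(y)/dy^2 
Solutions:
 h(y) = C1 + C2*erf(sqrt(2)*y/4)


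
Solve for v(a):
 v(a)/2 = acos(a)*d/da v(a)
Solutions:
 v(a) = C1*exp(Integral(1/acos(a), a)/2)


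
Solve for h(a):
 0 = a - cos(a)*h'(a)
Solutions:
 h(a) = C1 + Integral(a/cos(a), a)


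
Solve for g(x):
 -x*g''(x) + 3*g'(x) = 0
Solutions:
 g(x) = C1 + C2*x^4


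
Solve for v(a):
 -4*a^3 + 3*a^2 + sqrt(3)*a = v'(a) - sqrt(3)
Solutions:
 v(a) = C1 - a^4 + a^3 + sqrt(3)*a^2/2 + sqrt(3)*a


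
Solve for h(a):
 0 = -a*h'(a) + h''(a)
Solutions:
 h(a) = C1 + C2*erfi(sqrt(2)*a/2)


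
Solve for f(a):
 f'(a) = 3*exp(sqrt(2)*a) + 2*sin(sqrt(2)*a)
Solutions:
 f(a) = C1 + 3*sqrt(2)*exp(sqrt(2)*a)/2 - sqrt(2)*cos(sqrt(2)*a)


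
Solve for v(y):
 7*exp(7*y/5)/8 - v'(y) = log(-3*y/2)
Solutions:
 v(y) = C1 - y*log(-y) + y*(-log(3) + log(2) + 1) + 5*exp(7*y/5)/8


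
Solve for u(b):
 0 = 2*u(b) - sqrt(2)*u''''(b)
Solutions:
 u(b) = C1*exp(-2^(1/8)*b) + C2*exp(2^(1/8)*b) + C3*sin(2^(1/8)*b) + C4*cos(2^(1/8)*b)


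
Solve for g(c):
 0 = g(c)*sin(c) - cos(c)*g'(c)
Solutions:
 g(c) = C1/cos(c)


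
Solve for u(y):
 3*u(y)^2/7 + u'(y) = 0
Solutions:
 u(y) = 7/(C1 + 3*y)


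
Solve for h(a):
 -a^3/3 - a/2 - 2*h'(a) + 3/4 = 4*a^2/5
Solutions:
 h(a) = C1 - a^4/24 - 2*a^3/15 - a^2/8 + 3*a/8


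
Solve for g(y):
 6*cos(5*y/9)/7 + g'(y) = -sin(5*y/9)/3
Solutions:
 g(y) = C1 - 54*sin(5*y/9)/35 + 3*cos(5*y/9)/5


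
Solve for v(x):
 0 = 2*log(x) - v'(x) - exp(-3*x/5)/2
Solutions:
 v(x) = C1 + 2*x*log(x) - 2*x + 5*exp(-3*x/5)/6


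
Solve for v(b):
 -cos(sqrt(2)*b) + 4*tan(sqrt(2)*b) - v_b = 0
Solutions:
 v(b) = C1 - 2*sqrt(2)*log(cos(sqrt(2)*b)) - sqrt(2)*sin(sqrt(2)*b)/2


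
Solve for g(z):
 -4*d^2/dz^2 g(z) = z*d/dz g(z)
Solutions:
 g(z) = C1 + C2*erf(sqrt(2)*z/4)


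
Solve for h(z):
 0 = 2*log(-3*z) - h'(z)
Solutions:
 h(z) = C1 + 2*z*log(-z) + 2*z*(-1 + log(3))


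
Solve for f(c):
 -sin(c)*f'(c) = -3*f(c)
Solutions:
 f(c) = C1*(cos(c) - 1)^(3/2)/(cos(c) + 1)^(3/2)


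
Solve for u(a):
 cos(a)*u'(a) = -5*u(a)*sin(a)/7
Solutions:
 u(a) = C1*cos(a)^(5/7)


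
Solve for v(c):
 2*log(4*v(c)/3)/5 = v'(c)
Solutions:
 -5*Integral(1/(log(_y) - log(3) + 2*log(2)), (_y, v(c)))/2 = C1 - c


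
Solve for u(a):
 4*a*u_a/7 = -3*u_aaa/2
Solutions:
 u(a) = C1 + Integral(C2*airyai(-2*21^(2/3)*a/21) + C3*airybi(-2*21^(2/3)*a/21), a)


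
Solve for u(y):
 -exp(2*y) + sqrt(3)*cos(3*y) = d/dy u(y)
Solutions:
 u(y) = C1 - exp(2*y)/2 + sqrt(3)*sin(3*y)/3


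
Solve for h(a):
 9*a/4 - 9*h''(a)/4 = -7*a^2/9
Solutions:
 h(a) = C1 + C2*a + 7*a^4/243 + a^3/6


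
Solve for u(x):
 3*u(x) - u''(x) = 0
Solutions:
 u(x) = C1*exp(-sqrt(3)*x) + C2*exp(sqrt(3)*x)


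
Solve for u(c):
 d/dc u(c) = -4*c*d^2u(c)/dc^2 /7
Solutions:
 u(c) = C1 + C2/c^(3/4)


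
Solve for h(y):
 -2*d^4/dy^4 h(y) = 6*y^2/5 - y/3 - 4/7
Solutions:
 h(y) = C1 + C2*y + C3*y^2 + C4*y^3 - y^6/600 + y^5/720 + y^4/84


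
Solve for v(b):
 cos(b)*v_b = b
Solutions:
 v(b) = C1 + Integral(b/cos(b), b)


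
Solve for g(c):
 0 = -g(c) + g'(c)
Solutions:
 g(c) = C1*exp(c)


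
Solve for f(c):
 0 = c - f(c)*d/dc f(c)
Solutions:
 f(c) = -sqrt(C1 + c^2)
 f(c) = sqrt(C1 + c^2)


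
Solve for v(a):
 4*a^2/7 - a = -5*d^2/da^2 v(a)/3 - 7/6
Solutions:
 v(a) = C1 + C2*a - a^4/35 + a^3/10 - 7*a^2/20


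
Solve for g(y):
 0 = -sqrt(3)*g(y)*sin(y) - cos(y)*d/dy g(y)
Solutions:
 g(y) = C1*cos(y)^(sqrt(3))


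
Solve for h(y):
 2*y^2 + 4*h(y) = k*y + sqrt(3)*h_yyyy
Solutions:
 h(y) = C1*exp(-sqrt(2)*3^(7/8)*y/3) + C2*exp(sqrt(2)*3^(7/8)*y/3) + C3*sin(sqrt(2)*3^(7/8)*y/3) + C4*cos(sqrt(2)*3^(7/8)*y/3) + k*y/4 - y^2/2


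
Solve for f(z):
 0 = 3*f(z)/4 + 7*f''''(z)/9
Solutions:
 f(z) = (C1*sin(21^(3/4)*z/14) + C2*cos(21^(3/4)*z/14))*exp(-21^(3/4)*z/14) + (C3*sin(21^(3/4)*z/14) + C4*cos(21^(3/4)*z/14))*exp(21^(3/4)*z/14)


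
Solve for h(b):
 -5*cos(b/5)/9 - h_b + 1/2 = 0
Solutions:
 h(b) = C1 + b/2 - 25*sin(b/5)/9


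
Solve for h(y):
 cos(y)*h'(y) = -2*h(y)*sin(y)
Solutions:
 h(y) = C1*cos(y)^2


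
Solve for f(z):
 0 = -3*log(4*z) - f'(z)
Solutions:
 f(z) = C1 - 3*z*log(z) - z*log(64) + 3*z


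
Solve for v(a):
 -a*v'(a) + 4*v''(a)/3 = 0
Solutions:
 v(a) = C1 + C2*erfi(sqrt(6)*a/4)


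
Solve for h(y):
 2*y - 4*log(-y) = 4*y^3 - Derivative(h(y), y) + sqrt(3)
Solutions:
 h(y) = C1 + y^4 - y^2 + 4*y*log(-y) + y*(-4 + sqrt(3))


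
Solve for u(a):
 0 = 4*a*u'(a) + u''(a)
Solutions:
 u(a) = C1 + C2*erf(sqrt(2)*a)


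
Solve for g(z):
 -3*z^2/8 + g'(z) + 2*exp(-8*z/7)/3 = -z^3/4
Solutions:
 g(z) = C1 - z^4/16 + z^3/8 + 7*exp(-8*z/7)/12


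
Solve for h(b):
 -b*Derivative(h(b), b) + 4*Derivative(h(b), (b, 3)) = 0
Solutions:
 h(b) = C1 + Integral(C2*airyai(2^(1/3)*b/2) + C3*airybi(2^(1/3)*b/2), b)


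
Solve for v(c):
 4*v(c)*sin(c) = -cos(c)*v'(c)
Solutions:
 v(c) = C1*cos(c)^4


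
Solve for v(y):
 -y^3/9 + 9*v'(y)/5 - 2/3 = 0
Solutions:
 v(y) = C1 + 5*y^4/324 + 10*y/27


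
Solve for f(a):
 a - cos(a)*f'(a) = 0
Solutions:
 f(a) = C1 + Integral(a/cos(a), a)


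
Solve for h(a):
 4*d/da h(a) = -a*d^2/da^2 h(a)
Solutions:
 h(a) = C1 + C2/a^3


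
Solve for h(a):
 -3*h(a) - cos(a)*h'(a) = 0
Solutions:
 h(a) = C1*(sin(a) - 1)^(3/2)/(sin(a) + 1)^(3/2)


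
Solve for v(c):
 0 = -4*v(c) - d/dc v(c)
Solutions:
 v(c) = C1*exp(-4*c)


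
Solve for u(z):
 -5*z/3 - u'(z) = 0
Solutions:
 u(z) = C1 - 5*z^2/6


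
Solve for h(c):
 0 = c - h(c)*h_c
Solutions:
 h(c) = -sqrt(C1 + c^2)
 h(c) = sqrt(C1 + c^2)


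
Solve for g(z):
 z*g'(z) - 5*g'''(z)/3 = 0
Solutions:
 g(z) = C1 + Integral(C2*airyai(3^(1/3)*5^(2/3)*z/5) + C3*airybi(3^(1/3)*5^(2/3)*z/5), z)


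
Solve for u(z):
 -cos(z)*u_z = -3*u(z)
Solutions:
 u(z) = C1*(sin(z) + 1)^(3/2)/(sin(z) - 1)^(3/2)


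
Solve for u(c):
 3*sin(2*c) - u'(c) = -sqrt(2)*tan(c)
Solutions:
 u(c) = C1 - sqrt(2)*log(cos(c)) - 3*cos(2*c)/2


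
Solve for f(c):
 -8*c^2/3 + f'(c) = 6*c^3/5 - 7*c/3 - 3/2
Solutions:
 f(c) = C1 + 3*c^4/10 + 8*c^3/9 - 7*c^2/6 - 3*c/2


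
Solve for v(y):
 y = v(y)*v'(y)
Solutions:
 v(y) = -sqrt(C1 + y^2)
 v(y) = sqrt(C1 + y^2)


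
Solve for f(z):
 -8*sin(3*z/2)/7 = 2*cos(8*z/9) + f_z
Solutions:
 f(z) = C1 - 9*sin(8*z/9)/4 + 16*cos(3*z/2)/21


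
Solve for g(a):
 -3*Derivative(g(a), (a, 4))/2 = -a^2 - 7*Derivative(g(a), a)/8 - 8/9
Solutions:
 g(a) = C1 + C4*exp(126^(1/3)*a/6) - 8*a^3/21 - 64*a/63 + (C2*sin(14^(1/3)*3^(1/6)*a/4) + C3*cos(14^(1/3)*3^(1/6)*a/4))*exp(-126^(1/3)*a/12)


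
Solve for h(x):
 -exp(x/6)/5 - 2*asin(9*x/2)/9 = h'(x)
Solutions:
 h(x) = C1 - 2*x*asin(9*x/2)/9 - 2*sqrt(4 - 81*x^2)/81 - 6*exp(x/6)/5


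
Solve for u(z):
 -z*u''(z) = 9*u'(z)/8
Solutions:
 u(z) = C1 + C2/z^(1/8)


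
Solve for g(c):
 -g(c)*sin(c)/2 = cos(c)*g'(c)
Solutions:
 g(c) = C1*sqrt(cos(c))


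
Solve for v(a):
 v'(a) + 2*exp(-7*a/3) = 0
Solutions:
 v(a) = C1 + 6*exp(-7*a/3)/7


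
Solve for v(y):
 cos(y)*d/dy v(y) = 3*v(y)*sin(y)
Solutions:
 v(y) = C1/cos(y)^3


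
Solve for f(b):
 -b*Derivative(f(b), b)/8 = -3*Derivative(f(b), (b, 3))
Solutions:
 f(b) = C1 + Integral(C2*airyai(3^(2/3)*b/6) + C3*airybi(3^(2/3)*b/6), b)


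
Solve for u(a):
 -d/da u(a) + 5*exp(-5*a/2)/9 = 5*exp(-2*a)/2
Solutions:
 u(a) = C1 + 5*exp(-2*a)/4 - 2*exp(-5*a/2)/9


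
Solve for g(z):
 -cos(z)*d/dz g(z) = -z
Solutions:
 g(z) = C1 + Integral(z/cos(z), z)


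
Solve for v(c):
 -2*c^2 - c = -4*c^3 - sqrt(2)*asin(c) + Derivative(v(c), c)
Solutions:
 v(c) = C1 + c^4 - 2*c^3/3 - c^2/2 + sqrt(2)*(c*asin(c) + sqrt(1 - c^2))


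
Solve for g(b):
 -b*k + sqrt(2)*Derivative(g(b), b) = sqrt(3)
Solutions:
 g(b) = C1 + sqrt(2)*b^2*k/4 + sqrt(6)*b/2


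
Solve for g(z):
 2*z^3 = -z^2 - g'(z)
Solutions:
 g(z) = C1 - z^4/2 - z^3/3


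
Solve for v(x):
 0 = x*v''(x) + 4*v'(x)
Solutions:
 v(x) = C1 + C2/x^3


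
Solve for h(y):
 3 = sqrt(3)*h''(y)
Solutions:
 h(y) = C1 + C2*y + sqrt(3)*y^2/2


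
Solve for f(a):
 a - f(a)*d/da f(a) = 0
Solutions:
 f(a) = -sqrt(C1 + a^2)
 f(a) = sqrt(C1 + a^2)


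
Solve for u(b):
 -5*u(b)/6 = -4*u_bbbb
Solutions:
 u(b) = C1*exp(-270^(1/4)*b/6) + C2*exp(270^(1/4)*b/6) + C3*sin(270^(1/4)*b/6) + C4*cos(270^(1/4)*b/6)


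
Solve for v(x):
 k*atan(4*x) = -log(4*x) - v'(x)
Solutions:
 v(x) = C1 - k*(x*atan(4*x) - log(16*x^2 + 1)/8) - x*log(x) - 2*x*log(2) + x


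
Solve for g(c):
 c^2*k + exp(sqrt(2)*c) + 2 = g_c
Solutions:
 g(c) = C1 + c^3*k/3 + 2*c + sqrt(2)*exp(sqrt(2)*c)/2


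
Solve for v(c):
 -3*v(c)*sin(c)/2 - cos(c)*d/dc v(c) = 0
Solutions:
 v(c) = C1*cos(c)^(3/2)


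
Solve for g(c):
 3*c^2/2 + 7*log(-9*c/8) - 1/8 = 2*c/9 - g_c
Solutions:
 g(c) = C1 - c^3/2 + c^2/9 - 7*c*log(-c) + c*(-14*log(3) + 57/8 + 21*log(2))


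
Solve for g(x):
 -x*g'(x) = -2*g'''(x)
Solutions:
 g(x) = C1 + Integral(C2*airyai(2^(2/3)*x/2) + C3*airybi(2^(2/3)*x/2), x)


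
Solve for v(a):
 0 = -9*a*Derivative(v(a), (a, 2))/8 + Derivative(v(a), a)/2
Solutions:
 v(a) = C1 + C2*a^(13/9)


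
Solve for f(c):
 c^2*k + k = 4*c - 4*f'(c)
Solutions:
 f(c) = C1 - c^3*k/12 + c^2/2 - c*k/4


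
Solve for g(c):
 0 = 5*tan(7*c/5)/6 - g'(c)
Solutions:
 g(c) = C1 - 25*log(cos(7*c/5))/42


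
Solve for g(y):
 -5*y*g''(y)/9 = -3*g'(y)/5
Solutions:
 g(y) = C1 + C2*y^(52/25)


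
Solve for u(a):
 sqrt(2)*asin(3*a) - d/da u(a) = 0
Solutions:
 u(a) = C1 + sqrt(2)*(a*asin(3*a) + sqrt(1 - 9*a^2)/3)


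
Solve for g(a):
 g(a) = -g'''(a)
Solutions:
 g(a) = C3*exp(-a) + (C1*sin(sqrt(3)*a/2) + C2*cos(sqrt(3)*a/2))*exp(a/2)


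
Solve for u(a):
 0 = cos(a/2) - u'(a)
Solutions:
 u(a) = C1 + 2*sin(a/2)


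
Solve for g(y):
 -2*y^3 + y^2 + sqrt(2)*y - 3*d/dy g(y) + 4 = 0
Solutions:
 g(y) = C1 - y^4/6 + y^3/9 + sqrt(2)*y^2/6 + 4*y/3


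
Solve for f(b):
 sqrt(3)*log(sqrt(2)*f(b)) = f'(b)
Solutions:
 -2*sqrt(3)*Integral(1/(2*log(_y) + log(2)), (_y, f(b)))/3 = C1 - b


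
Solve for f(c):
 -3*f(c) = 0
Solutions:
 f(c) = 0


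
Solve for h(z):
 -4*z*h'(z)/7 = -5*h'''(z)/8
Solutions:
 h(z) = C1 + Integral(C2*airyai(2*70^(2/3)*z/35) + C3*airybi(2*70^(2/3)*z/35), z)


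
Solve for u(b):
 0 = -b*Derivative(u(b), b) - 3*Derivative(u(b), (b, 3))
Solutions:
 u(b) = C1 + Integral(C2*airyai(-3^(2/3)*b/3) + C3*airybi(-3^(2/3)*b/3), b)


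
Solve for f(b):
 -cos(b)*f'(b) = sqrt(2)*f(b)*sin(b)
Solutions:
 f(b) = C1*cos(b)^(sqrt(2))


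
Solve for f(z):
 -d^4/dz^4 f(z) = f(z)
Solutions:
 f(z) = (C1*sin(sqrt(2)*z/2) + C2*cos(sqrt(2)*z/2))*exp(-sqrt(2)*z/2) + (C3*sin(sqrt(2)*z/2) + C4*cos(sqrt(2)*z/2))*exp(sqrt(2)*z/2)


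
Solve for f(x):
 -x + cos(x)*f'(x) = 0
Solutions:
 f(x) = C1 + Integral(x/cos(x), x)


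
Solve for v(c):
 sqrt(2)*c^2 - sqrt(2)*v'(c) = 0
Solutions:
 v(c) = C1 + c^3/3


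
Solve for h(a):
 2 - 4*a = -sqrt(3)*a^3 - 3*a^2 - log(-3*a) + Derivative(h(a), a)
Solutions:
 h(a) = C1 + sqrt(3)*a^4/4 + a^3 - 2*a^2 + a*log(-a) + a*(1 + log(3))
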